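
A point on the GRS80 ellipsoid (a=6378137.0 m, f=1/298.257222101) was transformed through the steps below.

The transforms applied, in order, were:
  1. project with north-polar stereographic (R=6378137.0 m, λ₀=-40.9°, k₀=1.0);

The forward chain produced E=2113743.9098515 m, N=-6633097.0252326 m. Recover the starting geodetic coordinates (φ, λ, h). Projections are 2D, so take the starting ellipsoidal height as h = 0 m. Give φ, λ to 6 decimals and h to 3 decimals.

start: E=2113743.9099, N=-6633097.0252 m
→ stereo⁻¹: φ=32.75293400°, λ=-23.22467700°

φ=32.752934°, λ=-23.224677°, h=0.000 m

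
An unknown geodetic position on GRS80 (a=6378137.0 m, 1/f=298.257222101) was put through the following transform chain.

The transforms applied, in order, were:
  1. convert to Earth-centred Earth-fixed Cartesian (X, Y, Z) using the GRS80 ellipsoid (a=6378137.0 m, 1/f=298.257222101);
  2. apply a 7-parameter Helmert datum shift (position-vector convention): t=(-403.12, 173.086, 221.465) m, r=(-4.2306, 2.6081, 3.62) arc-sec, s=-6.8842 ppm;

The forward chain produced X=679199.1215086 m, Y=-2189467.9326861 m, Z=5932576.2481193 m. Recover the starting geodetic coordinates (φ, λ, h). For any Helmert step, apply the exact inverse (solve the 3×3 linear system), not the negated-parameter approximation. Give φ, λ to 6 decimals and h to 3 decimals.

φ=68.998115°, λ=-72.760842°, h=494.595 m

start: X=679199.1215, Y=-2189467.9327, Z=5932576.2481 m
→ Helmert⁻¹: X=679493.4774, Y=-2189789.6938, Z=5932359.3010
→ geod (Bowring, a=6378137.000): φ=68.99811500°, λ=-72.76084200°, h=494.5950 m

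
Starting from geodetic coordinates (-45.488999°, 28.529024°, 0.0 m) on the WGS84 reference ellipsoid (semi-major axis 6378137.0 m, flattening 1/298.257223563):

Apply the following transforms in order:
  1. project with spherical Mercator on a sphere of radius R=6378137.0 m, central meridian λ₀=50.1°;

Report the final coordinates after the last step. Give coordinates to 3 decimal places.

E=-2401270.064 m, N=-5698835.707 m

start: φ=-45.488999°, λ=28.529024°, h=0.000 m
→ merc (R=6378137.0, λ₀=50.1°): E=-2401270.0642, N=-5698835.7073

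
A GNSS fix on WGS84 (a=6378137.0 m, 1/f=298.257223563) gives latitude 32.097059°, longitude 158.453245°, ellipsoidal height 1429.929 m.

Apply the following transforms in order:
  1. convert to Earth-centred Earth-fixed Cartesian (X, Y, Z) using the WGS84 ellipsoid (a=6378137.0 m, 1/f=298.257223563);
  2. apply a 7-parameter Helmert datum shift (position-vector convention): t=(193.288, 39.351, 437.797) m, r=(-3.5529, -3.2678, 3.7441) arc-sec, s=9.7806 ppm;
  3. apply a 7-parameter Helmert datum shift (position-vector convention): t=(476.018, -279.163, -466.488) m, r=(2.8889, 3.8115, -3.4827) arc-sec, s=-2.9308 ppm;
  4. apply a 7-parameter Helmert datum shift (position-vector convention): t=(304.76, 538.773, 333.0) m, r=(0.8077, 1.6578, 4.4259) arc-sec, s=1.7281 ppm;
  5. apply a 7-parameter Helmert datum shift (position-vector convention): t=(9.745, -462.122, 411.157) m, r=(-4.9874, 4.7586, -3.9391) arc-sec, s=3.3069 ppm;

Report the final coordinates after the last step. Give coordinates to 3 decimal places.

X=-5030498.182 m, Y=1986637.711 m, Z=3371192.255 m

start: φ=32.097059°, λ=158.453245°, h=1429.929 m
→ ECEF (a=6378137.000, f=1/298.257223563): X=-5031528.7414, Y=1986716.3670, Z=3370313.6400
→ Helmert 7p (PV): X=-5031474.1233, Y=1986741.8706, Z=3370670.4652
→ Helmert 7p (PV): X=-5030887.5285, Y=1986494.6303, Z=3370314.8990
→ Helmert 7p (PV): X=-5030606.9993, Y=1986915.6888, Z=3370701.9365
→ Helmert 7p (PV): X=-5030498.1817, Y=1986637.7111, Z=3371192.2553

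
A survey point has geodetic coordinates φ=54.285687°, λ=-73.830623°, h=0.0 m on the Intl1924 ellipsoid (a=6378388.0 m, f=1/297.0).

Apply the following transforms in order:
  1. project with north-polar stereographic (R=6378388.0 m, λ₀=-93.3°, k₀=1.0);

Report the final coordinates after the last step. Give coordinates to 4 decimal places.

start: φ=54.285687°, λ=-73.830623°, h=0.000 m
→ stereo (R=6378388.0, λ₀=-93.3°): E=1369806.9102, N=-3874795.7491

E=1369806.9102 m, N=-3874795.7491 m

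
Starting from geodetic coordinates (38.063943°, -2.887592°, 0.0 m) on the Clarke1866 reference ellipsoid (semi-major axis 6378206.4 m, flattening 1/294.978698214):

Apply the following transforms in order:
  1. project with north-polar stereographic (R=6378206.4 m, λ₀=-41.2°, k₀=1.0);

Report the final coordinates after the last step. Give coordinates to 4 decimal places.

start: φ=38.063943°, λ=-2.887592°, h=0.000 m
→ stereo (R=6378206.4, λ₀=-41.2°): E=3851686.6258, N=-4874910.2909

E=3851686.6258 m, N=-4874910.2909 m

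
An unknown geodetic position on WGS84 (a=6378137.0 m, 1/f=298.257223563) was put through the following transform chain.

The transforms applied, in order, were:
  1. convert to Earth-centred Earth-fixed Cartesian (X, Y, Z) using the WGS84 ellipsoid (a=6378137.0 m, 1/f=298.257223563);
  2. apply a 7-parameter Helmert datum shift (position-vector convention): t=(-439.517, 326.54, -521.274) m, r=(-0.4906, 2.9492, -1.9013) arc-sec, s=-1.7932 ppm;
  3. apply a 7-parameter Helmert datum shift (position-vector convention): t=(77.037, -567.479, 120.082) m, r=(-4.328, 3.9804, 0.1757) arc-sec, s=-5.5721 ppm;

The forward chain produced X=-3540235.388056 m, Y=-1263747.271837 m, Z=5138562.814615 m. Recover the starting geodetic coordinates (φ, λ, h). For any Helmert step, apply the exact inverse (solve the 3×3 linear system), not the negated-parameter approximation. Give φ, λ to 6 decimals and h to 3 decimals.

start: X=-3540235.3881, Y=-1263747.2718, Z=5138562.8146 m
→ Helmert⁻¹: X=-3540432.3862, Y=-1263291.6328, Z=5138376.5358
→ Helmert⁻¹: X=-3540061.0449, Y=-1263665.2929, Z=5138853.4030
→ geod (Bowring, a=6378137.000): φ=53.99932600°, λ=-160.35539500°, h=2662.1020 m

φ=53.999326°, λ=-160.355395°, h=2662.102 m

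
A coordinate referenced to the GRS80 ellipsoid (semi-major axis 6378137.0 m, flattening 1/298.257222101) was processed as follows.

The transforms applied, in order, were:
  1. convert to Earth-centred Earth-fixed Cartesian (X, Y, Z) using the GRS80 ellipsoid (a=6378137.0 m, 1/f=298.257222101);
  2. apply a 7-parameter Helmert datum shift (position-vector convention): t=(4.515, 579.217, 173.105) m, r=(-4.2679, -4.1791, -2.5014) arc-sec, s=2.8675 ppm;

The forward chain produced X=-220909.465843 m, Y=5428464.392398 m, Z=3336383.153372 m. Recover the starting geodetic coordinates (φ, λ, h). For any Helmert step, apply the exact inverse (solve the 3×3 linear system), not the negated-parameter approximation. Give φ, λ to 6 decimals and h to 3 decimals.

φ=31.728553°, λ=92.330654°, h=2755.546 m

start: X=-220909.4658, Y=5428464.3924, Z=3336383.1534 m
→ Helmert⁻¹: X=-220911.5744, Y=5427797.8990, Z=3336317.2662
→ geod (Bowring, a=6378137.000): φ=31.72855300°, λ=92.33065400°, h=2755.5460 m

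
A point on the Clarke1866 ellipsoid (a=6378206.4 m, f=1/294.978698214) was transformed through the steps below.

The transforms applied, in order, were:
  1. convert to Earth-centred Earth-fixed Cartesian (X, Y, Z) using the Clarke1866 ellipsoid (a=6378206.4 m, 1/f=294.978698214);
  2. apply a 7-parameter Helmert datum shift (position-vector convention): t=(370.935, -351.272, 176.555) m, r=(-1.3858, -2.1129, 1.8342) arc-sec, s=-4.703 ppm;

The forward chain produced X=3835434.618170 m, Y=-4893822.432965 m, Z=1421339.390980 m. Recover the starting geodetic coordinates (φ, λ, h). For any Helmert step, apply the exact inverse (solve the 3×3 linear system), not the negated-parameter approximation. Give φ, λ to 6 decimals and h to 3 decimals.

start: X=3835434.6182, Y=-4893822.4330, Z=1421339.3910 m
→ Helmert⁻¹: X=3835052.7612, Y=-4893537.8258, Z=1421097.3574
→ geod (Bowring, a=6378206.400): φ=12.95986200°, λ=-51.91429400°, h=478.5250 m

φ=12.959862°, λ=-51.914294°, h=478.525 m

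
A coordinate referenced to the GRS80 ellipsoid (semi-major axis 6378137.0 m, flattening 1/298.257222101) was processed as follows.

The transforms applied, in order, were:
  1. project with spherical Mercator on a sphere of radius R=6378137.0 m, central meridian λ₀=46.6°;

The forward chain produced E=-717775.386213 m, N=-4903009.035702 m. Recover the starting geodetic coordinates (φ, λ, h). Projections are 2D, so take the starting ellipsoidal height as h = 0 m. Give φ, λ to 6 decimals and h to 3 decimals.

start: E=-717775.3862, N=-4903009.0357 m
→ merc⁻¹: φ=-40.25459800°, λ=40.15211400°

φ=-40.254598°, λ=40.152114°, h=0.000 m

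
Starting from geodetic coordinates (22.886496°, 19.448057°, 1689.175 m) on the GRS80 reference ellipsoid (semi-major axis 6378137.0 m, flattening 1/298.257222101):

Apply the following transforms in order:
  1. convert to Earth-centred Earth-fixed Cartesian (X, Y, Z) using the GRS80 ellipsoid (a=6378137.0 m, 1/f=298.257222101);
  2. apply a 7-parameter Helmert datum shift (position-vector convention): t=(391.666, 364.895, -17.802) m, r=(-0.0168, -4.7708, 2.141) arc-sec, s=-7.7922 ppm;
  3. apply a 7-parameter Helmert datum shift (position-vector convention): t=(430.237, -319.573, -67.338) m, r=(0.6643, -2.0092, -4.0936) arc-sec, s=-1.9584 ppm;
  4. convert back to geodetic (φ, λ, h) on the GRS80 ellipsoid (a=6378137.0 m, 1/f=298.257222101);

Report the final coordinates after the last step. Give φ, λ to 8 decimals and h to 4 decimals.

φ=22.88485985°, λ=19.44545674°, h=2322.2912 m

start: φ=22.886496°, λ=19.448057°, h=1689.175 m
→ ECEF (a=6378137.000, f=1/298.257222101): X=5545041.6349, Y=1957946.6526, Z=2465800.8443
→ Helmert 7p (PV): X=5545312.7375, Y=1958354.0481, Z=2465891.9218
→ Helmert 7p (PV): X=5545746.9607, Y=1957912.6443, Z=2465880.0778
→ geod (Bowring, a=6378137.000): φ=22.88485985°, λ=19.44545674°, h=2322.2912 m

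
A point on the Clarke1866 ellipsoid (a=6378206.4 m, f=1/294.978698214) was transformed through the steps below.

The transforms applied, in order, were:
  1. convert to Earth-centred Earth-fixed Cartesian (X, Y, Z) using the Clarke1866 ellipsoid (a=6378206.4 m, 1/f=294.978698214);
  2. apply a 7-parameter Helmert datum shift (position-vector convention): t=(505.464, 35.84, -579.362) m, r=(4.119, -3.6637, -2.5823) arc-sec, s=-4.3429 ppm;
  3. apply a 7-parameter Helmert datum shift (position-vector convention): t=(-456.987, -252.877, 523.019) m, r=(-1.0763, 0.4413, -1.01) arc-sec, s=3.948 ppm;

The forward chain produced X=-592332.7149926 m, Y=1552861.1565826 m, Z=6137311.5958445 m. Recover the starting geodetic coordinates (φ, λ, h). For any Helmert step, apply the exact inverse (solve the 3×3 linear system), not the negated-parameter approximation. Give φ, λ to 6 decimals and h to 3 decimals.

start: X=-592332.7150, Y=1552861.1566, Z=6137311.5958 m
→ Helmert⁻¹: X=-591894.1256, Y=1553072.9817, Z=6136771.1866
→ Helmert⁻¹: X=-592312.5944, Y=1553159.0308, Z=6137356.7075
→ geod (Bowring, a=6378206.400): φ=74.94323900°, λ=110.87484600°, h=426.7440 m

φ=74.943239°, λ=110.874846°, h=426.744 m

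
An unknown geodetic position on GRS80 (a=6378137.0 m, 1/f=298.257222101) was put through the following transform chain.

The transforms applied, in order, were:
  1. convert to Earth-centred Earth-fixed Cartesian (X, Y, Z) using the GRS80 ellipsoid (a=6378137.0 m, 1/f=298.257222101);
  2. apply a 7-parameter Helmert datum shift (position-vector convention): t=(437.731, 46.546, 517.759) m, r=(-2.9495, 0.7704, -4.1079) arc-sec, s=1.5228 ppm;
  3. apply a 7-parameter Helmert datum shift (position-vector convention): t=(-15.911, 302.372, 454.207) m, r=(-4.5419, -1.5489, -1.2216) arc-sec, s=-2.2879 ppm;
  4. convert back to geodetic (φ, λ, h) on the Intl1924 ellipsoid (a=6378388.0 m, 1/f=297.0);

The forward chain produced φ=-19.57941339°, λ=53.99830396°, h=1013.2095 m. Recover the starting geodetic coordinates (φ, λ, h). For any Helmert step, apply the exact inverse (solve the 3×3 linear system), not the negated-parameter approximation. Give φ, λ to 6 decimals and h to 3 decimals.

start: φ=-19.579413°, λ=53.998304°, h=1013.209 m
→ ECEF (a=6378388.000, f=1/297.0): X=3534379.6008, Y=4864353.3718, Z=-2124252.9865
→ Helmert⁻¹: X=3534358.8360, Y=4864129.8444, Z=-2124631.4881
→ Helmert⁻¹: X=3533826.7874, Y=4864176.6574, Z=-2125063.2564
→ geod (Bowring, a=6378137.000): φ=-19.58720500°, λ=54.00157600°, h=1084.7240 m

φ=-19.587205°, λ=54.001576°, h=1084.724 m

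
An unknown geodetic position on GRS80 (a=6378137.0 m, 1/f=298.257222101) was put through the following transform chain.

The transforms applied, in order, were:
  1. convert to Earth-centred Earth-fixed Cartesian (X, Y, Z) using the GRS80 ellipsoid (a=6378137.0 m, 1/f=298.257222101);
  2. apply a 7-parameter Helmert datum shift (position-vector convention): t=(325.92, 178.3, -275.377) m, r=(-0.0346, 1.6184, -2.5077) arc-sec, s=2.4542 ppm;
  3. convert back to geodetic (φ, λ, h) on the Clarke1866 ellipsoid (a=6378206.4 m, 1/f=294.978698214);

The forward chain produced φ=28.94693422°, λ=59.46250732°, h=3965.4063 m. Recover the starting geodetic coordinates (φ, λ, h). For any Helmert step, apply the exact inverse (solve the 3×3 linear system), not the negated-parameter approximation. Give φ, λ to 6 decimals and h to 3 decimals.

φ=28.948924°, λ=59.465363°, h=3817.634 m

start: φ=28.946934°, λ=59.462507°, h=3965.406 m
→ ECEF (a=6378206.400, f=1/294.978698214): X=2839918.0358, Y=4814017.8535, Z=3070505.6538
→ Helmert⁻¹: X=2839502.5273, Y=4813861.7461, Z=3070796.5814
→ geod (Bowring, a=6378137.000): φ=28.94892400°, λ=59.46536300°, h=3817.6340 m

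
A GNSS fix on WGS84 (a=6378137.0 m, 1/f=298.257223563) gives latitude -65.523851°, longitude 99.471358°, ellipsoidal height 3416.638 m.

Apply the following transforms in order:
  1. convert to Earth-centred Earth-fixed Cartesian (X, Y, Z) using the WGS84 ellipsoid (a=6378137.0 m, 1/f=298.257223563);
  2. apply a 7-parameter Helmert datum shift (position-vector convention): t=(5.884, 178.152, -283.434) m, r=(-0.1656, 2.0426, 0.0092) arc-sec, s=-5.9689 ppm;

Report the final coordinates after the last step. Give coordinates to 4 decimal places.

start: φ=-65.523851°, λ=99.471358°, h=3416.638 m
→ ECEF (a=6378137.000, f=1/298.257223563): X=-436287.9128, Y=2615184.1173, Z=-5785261.2086
→ Helmert 7p (PV): X=-436336.8313, Y=2615341.9954, Z=-5785507.8901

X=-436336.8313 m, Y=2615341.9954 m, Z=-5785507.8901 m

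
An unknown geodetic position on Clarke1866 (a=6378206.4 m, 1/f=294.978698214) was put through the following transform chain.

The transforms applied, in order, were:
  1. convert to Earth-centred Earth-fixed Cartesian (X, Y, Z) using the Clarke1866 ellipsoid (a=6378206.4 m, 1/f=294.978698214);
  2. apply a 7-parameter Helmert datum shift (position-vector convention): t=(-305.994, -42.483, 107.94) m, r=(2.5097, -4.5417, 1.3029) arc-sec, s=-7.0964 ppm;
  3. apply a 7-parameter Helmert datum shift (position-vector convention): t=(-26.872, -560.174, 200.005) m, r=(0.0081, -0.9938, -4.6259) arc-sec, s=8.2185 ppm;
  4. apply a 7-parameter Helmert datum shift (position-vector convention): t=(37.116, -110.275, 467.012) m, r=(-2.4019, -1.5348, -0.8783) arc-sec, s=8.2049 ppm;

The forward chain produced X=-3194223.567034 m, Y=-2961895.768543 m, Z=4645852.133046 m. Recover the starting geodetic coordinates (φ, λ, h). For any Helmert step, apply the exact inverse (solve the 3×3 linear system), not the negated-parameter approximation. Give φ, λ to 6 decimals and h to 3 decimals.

start: X=-3194223.5670, Y=-2961895.7685, Z=4645852.1330 m
→ Helmert⁻¹: X=-3194187.2973, Y=-2961828.8875, Z=4645336.2844
→ Helmert⁻¹: X=-3194045.3803, Y=-2961315.8270, Z=4645113.6091
→ Helmert⁻¹: X=-3193678.4750, Y=-2961217.6660, Z=4645144.9833
→ geod (Bowring, a=6378206.400): φ=47.03876000°, λ=-137.16294400°, h=883.5700 m

φ=47.038760°, λ=-137.162944°, h=883.570 m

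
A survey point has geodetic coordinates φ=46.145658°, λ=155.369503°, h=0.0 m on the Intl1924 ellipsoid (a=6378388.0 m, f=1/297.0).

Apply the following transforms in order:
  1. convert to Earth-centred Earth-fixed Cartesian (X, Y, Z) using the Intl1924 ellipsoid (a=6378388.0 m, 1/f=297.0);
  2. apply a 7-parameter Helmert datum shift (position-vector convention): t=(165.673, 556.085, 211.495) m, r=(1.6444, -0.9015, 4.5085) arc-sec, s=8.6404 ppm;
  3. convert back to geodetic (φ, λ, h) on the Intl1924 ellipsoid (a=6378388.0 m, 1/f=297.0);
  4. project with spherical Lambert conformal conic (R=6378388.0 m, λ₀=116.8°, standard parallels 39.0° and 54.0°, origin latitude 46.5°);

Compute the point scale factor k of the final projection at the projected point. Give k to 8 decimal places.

start: φ=46.145658°, λ=155.369503°, h=0.000 m
→ ECEF (a=6378388.000, f=1/297.0): X=-4024085.3122, Y=1844961.6187, Z=4576562.9748
→ Helmert 7p (PV): X=-4024014.7386, Y=1845409.2004, Z=4576811.1340
→ geod (Bowring, a=6378388.000): φ=46.14641063°, λ=155.36385662°, h=263.7548 m
→ into lcc (λ₀=116.8°): φ=46.14641063°, λ−λ₀=38.56385662°
scale k = 0.99146847

0.99146847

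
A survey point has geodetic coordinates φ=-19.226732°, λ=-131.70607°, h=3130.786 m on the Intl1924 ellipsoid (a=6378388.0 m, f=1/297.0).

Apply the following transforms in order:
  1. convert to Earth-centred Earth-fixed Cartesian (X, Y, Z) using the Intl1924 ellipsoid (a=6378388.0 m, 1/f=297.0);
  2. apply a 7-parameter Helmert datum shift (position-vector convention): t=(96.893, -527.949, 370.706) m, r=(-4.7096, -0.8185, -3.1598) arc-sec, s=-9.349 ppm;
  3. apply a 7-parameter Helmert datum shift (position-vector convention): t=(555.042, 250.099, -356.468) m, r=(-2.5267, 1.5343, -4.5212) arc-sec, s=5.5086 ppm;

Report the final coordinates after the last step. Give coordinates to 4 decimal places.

X=-4009841.3507 m, Y=-4500324.5750 m, Z=-2087926.4409 m

start: φ=-19.226732°, λ=-131.706070°, h=3130.786 m
→ ECEF (a=6378388.000, f=1/297.0): X=-4010333.8554, Y=-4500140.0915, Z=-2088120.4992
→ Helmert 7p (PV): X=-4010260.1215, Y=-4500612.2115, Z=-2087643.4353
→ Helmert 7p (PV): X=-4009841.3507, Y=-4500324.5750, Z=-2087926.4409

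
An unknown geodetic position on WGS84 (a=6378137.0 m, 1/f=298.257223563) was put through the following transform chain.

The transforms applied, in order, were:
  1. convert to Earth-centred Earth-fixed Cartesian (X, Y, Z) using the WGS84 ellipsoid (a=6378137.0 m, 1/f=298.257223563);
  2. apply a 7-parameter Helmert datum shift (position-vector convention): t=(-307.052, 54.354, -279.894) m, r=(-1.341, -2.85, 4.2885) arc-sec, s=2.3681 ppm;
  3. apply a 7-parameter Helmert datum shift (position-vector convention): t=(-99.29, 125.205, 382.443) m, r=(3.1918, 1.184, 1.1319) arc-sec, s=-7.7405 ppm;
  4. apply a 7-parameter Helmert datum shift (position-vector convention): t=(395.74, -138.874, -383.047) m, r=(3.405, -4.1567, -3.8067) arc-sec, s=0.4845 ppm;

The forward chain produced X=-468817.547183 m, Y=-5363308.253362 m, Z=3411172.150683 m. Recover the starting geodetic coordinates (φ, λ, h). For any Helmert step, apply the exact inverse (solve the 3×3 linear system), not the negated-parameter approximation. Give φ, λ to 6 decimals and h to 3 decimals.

φ=32.536255°, λ=-94.994999°, h=1684.257 m

start: X=-468817.5472, Y=-5363308.2534, Z=3411172.1507 m
→ Helmert⁻¹: X=-469045.3289, Y=-5363119.1181, Z=3411651.5310
→ Helmert⁻¹: X=-468998.6820, Y=-5363230.4753, Z=3411375.7931
→ Helmert⁻¹: X=-468754.8904, Y=-5363284.5627, Z=3411619.2163
→ geod (Bowring, a=6378137.000): φ=32.53625500°, λ=-94.99499900°, h=1684.2570 m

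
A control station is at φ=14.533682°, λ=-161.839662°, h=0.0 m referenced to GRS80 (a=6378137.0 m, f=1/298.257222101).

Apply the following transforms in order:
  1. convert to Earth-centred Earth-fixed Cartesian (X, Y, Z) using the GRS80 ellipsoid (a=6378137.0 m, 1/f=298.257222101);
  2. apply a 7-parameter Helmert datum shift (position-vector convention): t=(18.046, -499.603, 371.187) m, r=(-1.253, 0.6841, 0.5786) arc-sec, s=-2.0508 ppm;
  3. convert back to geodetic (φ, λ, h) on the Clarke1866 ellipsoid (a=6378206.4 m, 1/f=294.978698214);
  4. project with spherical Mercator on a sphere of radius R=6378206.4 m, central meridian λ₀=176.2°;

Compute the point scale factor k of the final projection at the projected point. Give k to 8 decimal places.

start: φ=14.533682°, λ=-161.839662°, h=0.000 m
→ ECEF (a=6378137.000, f=1/298.257222101): X=-5867734.4209, Y=-1924713.0255, Z=1590208.0197
→ Helmert 7p (PV): X=-5867693.6682, Y=-1925215.4809, Z=1590607.0985
→ geod (Bowring, a=6378206.400): φ=14.53794777°, λ=-161.83511459°, h=159.8293 m
→ into merc (λ₀=176.2°): φ=14.53794777°, λ−λ₀=21.96488541°
scale k = 1.03307749

1.03307749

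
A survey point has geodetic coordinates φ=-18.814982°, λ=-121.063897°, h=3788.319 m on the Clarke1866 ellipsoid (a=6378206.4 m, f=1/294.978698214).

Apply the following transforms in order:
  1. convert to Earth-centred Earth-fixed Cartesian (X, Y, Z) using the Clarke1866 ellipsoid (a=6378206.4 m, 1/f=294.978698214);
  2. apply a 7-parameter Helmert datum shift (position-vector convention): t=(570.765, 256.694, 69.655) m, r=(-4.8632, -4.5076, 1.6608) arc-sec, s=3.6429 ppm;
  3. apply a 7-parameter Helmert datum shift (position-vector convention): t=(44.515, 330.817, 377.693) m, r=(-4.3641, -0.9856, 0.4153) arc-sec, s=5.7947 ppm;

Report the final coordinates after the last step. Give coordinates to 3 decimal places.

start: φ=-18.814982°, λ=-121.063897°, h=3788.319 m
→ ECEF (a=6378206.400, f=1/294.978698214): X=-3118200.8733, Y=-5176472.6031, Z=-2045073.7567
→ Helmert 7p (PV): X=-3117555.0955, Y=-5176308.0914, Z=-2044957.6469
→ Helmert 7p (PV): X=-3117508.4521, Y=-5176056.8136, Z=-2044497.1809

X=-3117508.452 m, Y=-5176056.814 m, Z=-2044497.181 m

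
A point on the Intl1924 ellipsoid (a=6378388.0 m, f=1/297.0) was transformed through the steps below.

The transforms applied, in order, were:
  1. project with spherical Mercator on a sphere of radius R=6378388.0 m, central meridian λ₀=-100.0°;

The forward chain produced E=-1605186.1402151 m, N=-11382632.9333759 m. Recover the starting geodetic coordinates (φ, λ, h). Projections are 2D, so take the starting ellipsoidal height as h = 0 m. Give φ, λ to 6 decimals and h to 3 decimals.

start: E=-1605186.1402, N=-11382632.9334 m
→ merc⁻¹: φ=-70.94116500°, λ=-114.41906500°

φ=-70.941165°, λ=-114.419065°, h=0.000 m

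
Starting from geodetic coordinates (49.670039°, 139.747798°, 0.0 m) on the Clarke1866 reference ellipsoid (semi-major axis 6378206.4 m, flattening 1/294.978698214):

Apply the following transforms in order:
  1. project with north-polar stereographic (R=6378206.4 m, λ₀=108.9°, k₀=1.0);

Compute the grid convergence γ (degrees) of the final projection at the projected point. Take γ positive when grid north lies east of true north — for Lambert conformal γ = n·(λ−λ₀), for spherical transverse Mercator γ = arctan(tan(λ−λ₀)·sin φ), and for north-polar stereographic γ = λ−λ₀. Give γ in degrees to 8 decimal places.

start: φ=49.670039°, λ=139.747798°, h=0.000 m
→ into stereo (λ₀=108.9°): φ=49.67003900°, λ−λ₀=30.84779800°
convergence γ = 30.84779800°

30.84779800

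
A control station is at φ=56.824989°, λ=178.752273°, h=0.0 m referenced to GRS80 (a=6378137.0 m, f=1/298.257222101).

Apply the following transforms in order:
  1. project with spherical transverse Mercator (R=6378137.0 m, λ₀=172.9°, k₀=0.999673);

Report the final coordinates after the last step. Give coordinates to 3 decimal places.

E=356118.288 m, N=6338904.268 m

start: φ=56.824989°, λ=178.752273°, h=0.000 m
→ tm (R=6378137.0, λ₀=172.9°): E=356118.2878, N=6338904.2675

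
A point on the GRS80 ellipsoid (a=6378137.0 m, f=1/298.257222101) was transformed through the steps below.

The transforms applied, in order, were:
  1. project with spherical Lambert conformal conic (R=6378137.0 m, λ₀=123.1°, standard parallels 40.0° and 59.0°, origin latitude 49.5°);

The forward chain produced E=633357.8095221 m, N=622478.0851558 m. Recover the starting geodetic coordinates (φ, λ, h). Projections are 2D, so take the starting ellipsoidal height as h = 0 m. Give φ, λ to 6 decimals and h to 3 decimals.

φ=54.778589°, λ=133.093476°, h=0.000 m

start: E=633357.8095, N=622478.0852 m
→ lcc⁻¹: φ=54.77858900°, λ=133.09347600°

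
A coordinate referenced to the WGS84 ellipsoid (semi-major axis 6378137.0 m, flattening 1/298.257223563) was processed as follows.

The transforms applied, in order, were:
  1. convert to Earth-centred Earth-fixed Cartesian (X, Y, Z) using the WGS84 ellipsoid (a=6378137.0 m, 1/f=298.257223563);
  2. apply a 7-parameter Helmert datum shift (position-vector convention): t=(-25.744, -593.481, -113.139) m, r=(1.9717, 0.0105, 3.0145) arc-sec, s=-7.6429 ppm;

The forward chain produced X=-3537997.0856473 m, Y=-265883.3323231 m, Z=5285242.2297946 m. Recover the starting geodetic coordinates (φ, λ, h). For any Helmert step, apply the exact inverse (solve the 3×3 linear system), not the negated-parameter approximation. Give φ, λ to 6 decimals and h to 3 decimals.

φ=56.305533°, λ=-175.713432°, h=2413.123 m

start: X=-3537997.0856, Y=-265883.3323, Z=5285242.2298 m
→ Helmert⁻¹: X=-3538002.5269, Y=-265189.6485, Z=5285398.1194
→ geod (Bowring, a=6378137.000): φ=56.30553300°, λ=-175.71343200°, h=2413.1230 m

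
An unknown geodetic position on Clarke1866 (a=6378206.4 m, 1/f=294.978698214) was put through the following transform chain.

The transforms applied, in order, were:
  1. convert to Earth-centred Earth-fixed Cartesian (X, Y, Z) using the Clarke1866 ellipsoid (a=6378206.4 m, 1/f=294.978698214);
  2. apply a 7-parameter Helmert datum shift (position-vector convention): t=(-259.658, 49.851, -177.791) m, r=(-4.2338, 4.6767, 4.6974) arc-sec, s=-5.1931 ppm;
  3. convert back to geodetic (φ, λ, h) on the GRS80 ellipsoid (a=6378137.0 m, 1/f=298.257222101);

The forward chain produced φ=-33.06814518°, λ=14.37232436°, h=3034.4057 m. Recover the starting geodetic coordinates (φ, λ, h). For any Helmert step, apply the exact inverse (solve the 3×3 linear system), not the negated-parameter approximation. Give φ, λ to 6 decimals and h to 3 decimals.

start: φ=-33.068145°, λ=14.372324°, h=3034.406 m
→ ECEF (a=6378137.000, f=1/298.257222101): X=5185369.0151, Y=1328706.9933, Z=-3461950.2483
→ Helmert⁻¹: X=5185764.3471, Y=1328616.9974, Z=-3461645.5852
→ geod (Bowring, a=6378206.400): φ=-33.06602900°, λ=14.37034100°, h=3171.6490 m

φ=-33.066029°, λ=14.370341°, h=3171.649 m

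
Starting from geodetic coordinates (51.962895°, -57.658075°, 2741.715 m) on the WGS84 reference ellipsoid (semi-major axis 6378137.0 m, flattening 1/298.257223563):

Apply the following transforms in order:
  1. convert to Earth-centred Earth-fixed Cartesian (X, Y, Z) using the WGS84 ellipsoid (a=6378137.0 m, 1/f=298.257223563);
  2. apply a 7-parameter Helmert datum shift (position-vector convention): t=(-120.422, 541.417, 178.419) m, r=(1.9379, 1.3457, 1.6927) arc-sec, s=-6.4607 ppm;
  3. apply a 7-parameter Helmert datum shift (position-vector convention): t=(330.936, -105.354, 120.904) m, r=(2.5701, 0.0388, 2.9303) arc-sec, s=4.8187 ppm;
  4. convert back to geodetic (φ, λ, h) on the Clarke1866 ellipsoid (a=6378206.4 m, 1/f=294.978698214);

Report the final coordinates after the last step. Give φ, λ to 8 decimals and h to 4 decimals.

start: φ=51.962895°, λ=-57.658075°, h=2741.715 m
→ ECEF (a=6378137.000, f=1/298.257223563): X=2107732.3604, Y=-3328707.6948, Z=5002419.9029
→ Helmert 7p (PV): X=2107658.2739, Y=-3328174.4736, Z=5002520.9781
→ Helmert 7p (PV): X=2108047.5890, Y=-3328328.2552, Z=5002624.1213
→ geod (Bowring, a=6378206.400): φ=51.96717634°, λ=-57.65124973°, h=2886.9707 m

φ=51.96717634°, λ=-57.65124973°, h=2886.9707 m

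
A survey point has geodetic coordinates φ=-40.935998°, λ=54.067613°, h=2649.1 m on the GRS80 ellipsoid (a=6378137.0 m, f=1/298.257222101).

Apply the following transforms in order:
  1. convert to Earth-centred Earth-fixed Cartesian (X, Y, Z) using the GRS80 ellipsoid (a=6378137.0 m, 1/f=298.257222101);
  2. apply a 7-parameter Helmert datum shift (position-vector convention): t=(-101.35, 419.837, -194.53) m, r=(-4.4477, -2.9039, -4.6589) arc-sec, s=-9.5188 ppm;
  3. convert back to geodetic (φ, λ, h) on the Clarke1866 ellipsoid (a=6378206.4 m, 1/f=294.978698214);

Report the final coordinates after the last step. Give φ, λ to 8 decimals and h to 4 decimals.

φ=-40.93831482°, λ=54.06902981°, h=2960.5310 m

start: φ=-40.935998°, λ=54.067613°, h=2649.100 m
→ ECEF (a=6378137.000, f=1/298.257222101): X=2832777.1689, Y=3908674.7305, Z=-4158792.1304
→ Helmert 7p (PV): X=2832795.6876, Y=3908903.7029, Z=-4158991.4750
→ geod (Bowring, a=6378206.400): φ=-40.93831482°, λ=54.06902981°, h=2960.5310 m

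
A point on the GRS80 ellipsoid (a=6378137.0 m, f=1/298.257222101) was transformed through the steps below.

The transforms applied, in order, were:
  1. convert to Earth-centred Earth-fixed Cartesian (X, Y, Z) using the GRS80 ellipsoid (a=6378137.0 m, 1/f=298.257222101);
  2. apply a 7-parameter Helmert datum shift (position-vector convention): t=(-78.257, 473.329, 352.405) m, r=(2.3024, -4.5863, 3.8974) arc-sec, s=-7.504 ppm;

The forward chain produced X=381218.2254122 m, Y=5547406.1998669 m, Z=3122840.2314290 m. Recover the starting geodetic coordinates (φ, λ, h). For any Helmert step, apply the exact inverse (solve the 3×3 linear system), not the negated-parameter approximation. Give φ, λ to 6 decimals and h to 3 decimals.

start: X=381218.2254, Y=5547406.1999, Z=3122840.2314 m
→ Helmert⁻¹: X=381473.5825, Y=5547002.1411, Z=3122440.8581
→ geod (Bowring, a=6378137.000): φ=29.48217000°, λ=86.06589900°, h=3873.5980 m

φ=29.482170°, λ=86.065899°, h=3873.598 m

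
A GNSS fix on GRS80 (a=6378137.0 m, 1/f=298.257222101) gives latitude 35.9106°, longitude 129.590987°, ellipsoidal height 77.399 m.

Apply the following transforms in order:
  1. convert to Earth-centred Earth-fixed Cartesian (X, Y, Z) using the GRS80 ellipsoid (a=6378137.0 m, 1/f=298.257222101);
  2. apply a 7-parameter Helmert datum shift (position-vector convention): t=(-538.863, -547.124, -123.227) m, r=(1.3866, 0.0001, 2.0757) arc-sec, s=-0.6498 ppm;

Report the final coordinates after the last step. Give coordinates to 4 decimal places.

X=-3296634.0204 m, Y=3984917.1730 m, Z=3720108.5020 m

start: φ=35.910600°, λ=129.590987°, h=77.399 m
→ ECEF (a=6378137.000, f=1/298.257222101): X=-3296057.1935, Y=3985525.0647, Z=3720207.3524
→ Helmert 7p (PV): X=-3296634.0204, Y=3984917.1730, Z=3720108.5020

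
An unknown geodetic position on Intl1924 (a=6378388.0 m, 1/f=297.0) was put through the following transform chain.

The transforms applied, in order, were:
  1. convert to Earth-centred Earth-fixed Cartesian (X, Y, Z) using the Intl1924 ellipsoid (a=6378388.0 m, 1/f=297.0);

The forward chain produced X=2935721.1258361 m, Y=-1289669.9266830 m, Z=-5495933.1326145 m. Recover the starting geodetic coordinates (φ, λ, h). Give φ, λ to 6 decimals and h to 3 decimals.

start: X=2935721.1258, Y=-1289669.9267, Z=-5495933.1326 m
→ geod (Bowring, a=6378388.000): φ=-59.90722000°, λ=-23.71600900°, h=593.3770 m

φ=-59.907220°, λ=-23.716009°, h=593.377 m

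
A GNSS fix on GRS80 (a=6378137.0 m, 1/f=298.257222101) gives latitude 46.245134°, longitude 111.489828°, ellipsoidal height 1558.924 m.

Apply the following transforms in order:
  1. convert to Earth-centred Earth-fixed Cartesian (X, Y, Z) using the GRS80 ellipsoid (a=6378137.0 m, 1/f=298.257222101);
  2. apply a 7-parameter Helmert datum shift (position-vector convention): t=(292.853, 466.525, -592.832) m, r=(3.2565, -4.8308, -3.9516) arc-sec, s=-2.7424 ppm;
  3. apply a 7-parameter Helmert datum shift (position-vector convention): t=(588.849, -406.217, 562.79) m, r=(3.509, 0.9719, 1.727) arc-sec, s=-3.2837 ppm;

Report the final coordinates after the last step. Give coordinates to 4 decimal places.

X=-1618266.4481 m, Y=4112410.1754 m, Z=4585306.2480 m

start: φ=46.245134°, λ=111.489828°, h=1558.924 m
→ ECEF (a=6378137.000, f=1/298.257222101): X=-1619116.4710, Y=4112507.5730, Z=4585259.3145
→ Helmert 7p (PV): X=-1618847.7792, Y=4112921.4469, Z=4584680.9156
→ Helmert 7p (PV): X=-1618266.4481, Y=4112410.1754, Z=4585306.2480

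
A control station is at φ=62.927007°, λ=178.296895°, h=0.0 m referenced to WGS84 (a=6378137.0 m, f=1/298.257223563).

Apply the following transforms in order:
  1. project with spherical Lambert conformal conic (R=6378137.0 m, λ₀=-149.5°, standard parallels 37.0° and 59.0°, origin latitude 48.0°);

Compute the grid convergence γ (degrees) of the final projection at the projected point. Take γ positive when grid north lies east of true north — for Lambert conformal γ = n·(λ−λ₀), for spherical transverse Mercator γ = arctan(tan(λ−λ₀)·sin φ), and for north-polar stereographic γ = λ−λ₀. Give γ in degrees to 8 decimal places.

-24.08259007

start: φ=62.927007°, λ=178.296895°, h=0.000 m
→ into lcc (λ₀=-149.5°): φ=62.92700700°, λ−λ₀=-32.20310500°
convergence γ = -24.08259007°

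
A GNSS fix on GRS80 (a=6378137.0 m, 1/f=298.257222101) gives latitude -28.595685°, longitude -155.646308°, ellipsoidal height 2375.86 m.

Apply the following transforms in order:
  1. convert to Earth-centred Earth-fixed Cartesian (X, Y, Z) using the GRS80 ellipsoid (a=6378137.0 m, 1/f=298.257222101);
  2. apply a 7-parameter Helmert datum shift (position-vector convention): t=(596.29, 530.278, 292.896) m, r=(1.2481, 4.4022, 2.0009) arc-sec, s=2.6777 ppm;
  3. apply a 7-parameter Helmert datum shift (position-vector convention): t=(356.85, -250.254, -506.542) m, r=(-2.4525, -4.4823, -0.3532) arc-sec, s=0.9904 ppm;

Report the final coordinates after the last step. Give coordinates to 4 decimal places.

start: φ=-28.595685°, λ=-155.646308°, h=2375.860 m
→ ECEF (a=6378137.000, f=1/298.257222101): X=-5107627.9331, Y=-2311947.0377, Z=-3035769.2482
→ Helmert 7p (PV): X=-5107087.6834, Y=-2311454.1284, Z=-3035389.4610
→ Helmert 7p (PV): X=-5106673.8880, Y=-2311734.0174, Z=-3035982.5071

X=-5106673.8880 m, Y=-2311734.0174 m, Z=-3035982.5071 m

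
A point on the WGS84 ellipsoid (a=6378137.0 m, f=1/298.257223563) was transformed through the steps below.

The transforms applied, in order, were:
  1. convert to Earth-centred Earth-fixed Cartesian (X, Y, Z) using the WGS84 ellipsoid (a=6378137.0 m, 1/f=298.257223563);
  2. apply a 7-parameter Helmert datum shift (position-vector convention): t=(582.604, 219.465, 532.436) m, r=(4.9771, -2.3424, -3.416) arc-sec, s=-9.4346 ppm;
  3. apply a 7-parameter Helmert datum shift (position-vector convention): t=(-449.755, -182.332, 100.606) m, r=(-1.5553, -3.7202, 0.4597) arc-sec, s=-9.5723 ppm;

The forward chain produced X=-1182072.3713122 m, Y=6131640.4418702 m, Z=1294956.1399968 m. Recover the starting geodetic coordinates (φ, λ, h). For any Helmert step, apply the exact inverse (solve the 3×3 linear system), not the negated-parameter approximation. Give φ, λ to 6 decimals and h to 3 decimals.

start: X=-1182072.3713, Y=6131640.4419, Z=1294956.1400 m
→ Helmert⁻¹: X=-1181596.9057, Y=6131874.3393, Z=1294935.4764
→ Helmert⁻¹: X=-1182277.5139, Y=6131724.3751, Z=1294280.7225
→ geod (Bowring, a=6378137.000): φ=11.78615400°, λ=100.91345600°, h=128.9120 m

φ=11.786154°, λ=100.913456°, h=128.912 m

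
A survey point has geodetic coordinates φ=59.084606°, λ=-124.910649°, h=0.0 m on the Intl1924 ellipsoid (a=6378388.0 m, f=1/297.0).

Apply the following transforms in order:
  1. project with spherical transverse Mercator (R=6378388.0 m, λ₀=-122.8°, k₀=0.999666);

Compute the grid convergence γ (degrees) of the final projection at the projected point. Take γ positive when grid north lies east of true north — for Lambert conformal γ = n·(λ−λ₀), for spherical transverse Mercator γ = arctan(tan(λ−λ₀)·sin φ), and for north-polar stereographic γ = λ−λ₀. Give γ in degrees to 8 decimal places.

-1.81099875

start: φ=59.084606°, λ=-124.910649°, h=0.000 m
→ into tm (λ₀=-122.8°): φ=59.08460600°, λ−λ₀=-2.11064900°
convergence γ = -1.81099875°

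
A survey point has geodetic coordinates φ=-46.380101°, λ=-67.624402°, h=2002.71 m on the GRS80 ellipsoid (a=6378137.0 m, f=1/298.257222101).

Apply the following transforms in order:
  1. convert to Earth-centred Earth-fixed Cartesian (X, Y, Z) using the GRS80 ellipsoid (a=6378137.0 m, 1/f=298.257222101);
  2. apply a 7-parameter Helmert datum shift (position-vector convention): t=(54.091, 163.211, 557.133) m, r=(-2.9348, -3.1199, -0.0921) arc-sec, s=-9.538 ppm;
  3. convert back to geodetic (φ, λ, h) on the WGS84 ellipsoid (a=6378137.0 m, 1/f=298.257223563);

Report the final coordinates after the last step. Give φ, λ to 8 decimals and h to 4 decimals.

φ=-46.37641104°, λ=-67.62245837°, h=1448.3355 m

start: φ=-46.380101°, λ=-67.624402°, h=2002.710 m
→ ECEF (a=6378137.000, f=1/298.257222101): X=1678483.8988, Y=-4077235.0465, Z=-4595945.7523
→ Helmert 7p (PV): X=1678589.6761, Y=-4077099.0882, Z=-4595261.3835
→ geod (Bowring, a=6378137.000): φ=-46.37641104°, λ=-67.62245837°, h=1448.3355 m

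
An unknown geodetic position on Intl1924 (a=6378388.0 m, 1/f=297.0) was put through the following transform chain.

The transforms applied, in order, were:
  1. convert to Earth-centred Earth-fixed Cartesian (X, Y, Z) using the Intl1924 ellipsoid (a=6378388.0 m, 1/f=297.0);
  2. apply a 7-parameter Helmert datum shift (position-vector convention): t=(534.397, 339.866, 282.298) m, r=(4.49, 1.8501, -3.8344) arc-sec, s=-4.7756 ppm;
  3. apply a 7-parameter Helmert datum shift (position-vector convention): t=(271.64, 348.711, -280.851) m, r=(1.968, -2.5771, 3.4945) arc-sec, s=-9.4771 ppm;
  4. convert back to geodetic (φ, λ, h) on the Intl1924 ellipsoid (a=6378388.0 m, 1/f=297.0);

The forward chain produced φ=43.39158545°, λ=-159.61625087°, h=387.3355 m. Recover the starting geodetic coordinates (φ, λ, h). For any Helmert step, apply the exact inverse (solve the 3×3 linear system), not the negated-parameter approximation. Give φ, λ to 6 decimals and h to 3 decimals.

φ=43.386234°, λ=-159.613169°, h=1200.792 m

start: φ=43.391585°, λ=-159.616251°, h=387.336 m
→ ECEF (a=6378388.000, f=1/297.0): X=-4351950.3072, Y=-1617070.8912, Z=4359559.4600
→ Helmert⁻¹: X=-4352236.1206, Y=-1617319.5972, Z=4359951.4385
→ Helmert⁻¹: X=-4352800.3374, Y=-1617653.2035, Z=4359686.1313
→ geod (Bowring, a=6378388.000): φ=43.38623400°, λ=-159.61316900°, h=1200.7920 m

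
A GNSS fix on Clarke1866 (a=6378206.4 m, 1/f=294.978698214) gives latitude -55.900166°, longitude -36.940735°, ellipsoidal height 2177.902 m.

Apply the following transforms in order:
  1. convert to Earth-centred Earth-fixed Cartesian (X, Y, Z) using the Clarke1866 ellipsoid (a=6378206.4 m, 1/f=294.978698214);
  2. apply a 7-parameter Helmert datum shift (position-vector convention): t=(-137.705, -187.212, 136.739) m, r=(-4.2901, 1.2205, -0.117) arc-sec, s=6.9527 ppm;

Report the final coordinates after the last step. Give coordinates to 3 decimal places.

X=2865511.221 m, Y=-2155100.224 m, Z=-5259692.375 m

start: φ=-55.900166°, λ=-36.940735°, h=2177.902 m
→ ECEF (a=6378206.400, f=1/294.978698214): X=2865661.3481, Y=-2154787.0053, Z=-5259820.4048
→ Helmert 7p (PV): X=2865511.2215, Y=-2155100.2241, Z=-5259692.3747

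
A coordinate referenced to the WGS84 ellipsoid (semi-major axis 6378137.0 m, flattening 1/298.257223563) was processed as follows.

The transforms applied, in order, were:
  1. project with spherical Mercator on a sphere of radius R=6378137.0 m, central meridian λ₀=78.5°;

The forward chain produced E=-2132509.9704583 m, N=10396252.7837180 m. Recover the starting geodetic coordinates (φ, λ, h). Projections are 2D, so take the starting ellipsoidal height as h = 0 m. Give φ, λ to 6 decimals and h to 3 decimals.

φ=67.828606°, λ=59.343337°, h=0.000 m

start: E=-2132509.9705, N=10396252.7837 m
→ merc⁻¹: φ=67.82860600°, λ=59.34333700°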